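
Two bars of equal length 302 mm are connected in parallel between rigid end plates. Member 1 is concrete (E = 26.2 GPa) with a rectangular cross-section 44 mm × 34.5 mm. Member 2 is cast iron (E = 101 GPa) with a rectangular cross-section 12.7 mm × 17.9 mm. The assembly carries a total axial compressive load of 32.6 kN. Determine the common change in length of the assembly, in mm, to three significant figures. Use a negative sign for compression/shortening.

-0.157 mm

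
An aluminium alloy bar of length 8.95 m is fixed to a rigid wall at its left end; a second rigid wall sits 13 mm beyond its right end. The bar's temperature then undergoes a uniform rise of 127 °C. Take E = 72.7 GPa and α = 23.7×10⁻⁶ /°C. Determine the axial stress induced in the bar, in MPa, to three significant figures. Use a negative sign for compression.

Free thermal expansion αLΔT = 23.7e-6 · 8950 · 127 = 26.94 mm.
The walls engage after the gap closes; constrained expansion = 26.94 − 13 = 13.94 mm.
The walls impose strain ε = −(13.94)/8950 = -1.5574e-03; σ = Eε = 72700 · -1.5574e-03 = -113.2 MPa.

-113 MPa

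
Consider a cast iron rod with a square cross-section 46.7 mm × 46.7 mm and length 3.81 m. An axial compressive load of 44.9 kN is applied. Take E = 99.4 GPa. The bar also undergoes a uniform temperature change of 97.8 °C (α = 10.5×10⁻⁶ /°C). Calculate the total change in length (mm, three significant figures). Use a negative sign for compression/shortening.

A = 2181 mm².
δ_mech = NL/(AE) = -44900·3810/(2181·99400) = -0.7891 mm.
δ_thermal = αLΔT = 10.5e-6·3810·97.8 = 3.912 mm.
δ = δ_mech + δ_thermal = 3.123 mm.

3.12 mm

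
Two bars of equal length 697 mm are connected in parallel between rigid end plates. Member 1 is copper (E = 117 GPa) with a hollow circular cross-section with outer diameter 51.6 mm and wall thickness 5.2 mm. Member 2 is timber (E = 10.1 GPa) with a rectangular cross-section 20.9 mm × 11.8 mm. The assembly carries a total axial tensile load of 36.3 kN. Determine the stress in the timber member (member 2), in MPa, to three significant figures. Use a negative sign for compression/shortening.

A_1 = 758 mm².
A_2 = 246.6 mm².
Equal strain + equilibrium ⇒ each member carries load in proportion to AE: A₁E₁ = 88690000 N, A₂E₂ = 2491000 N, ΣAE = 91180000 N.
σ₂ = P·E₂/ΣAE = 36300·10100/91180000 = 4.021 MPa.

4.02 MPa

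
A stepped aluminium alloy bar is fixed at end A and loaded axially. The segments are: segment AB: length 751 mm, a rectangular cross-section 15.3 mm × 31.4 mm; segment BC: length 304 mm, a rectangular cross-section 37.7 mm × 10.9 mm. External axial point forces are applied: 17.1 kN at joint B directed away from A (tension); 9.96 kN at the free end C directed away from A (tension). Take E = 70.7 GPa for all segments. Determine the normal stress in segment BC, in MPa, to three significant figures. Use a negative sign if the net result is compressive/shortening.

24.2 MPa

Internal axial forces (sectioning from the free end, tension +): N_BC = 9.96 kN, N_AB = 27.06 kN.
A_BC = 410.9 mm².
σ_BC = N_BC/A_BC = 9960/410.9 = 24.24 MPa.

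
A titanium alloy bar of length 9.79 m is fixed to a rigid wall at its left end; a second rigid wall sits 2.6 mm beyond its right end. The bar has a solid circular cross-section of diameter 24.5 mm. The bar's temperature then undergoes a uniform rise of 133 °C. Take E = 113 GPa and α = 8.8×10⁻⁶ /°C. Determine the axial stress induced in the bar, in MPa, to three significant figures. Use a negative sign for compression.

Free thermal expansion αLΔT = 8.8e-6 · 9790 · 133 = 11.46 mm.
The walls engage after the gap closes; constrained expansion = 11.46 − 2.6 = 8.858 mm.
The walls impose strain ε = −(8.858)/9790 = -9.0482e-04; σ = Eε = 113000 · -9.0482e-04 = -102.2 MPa.

-102 MPa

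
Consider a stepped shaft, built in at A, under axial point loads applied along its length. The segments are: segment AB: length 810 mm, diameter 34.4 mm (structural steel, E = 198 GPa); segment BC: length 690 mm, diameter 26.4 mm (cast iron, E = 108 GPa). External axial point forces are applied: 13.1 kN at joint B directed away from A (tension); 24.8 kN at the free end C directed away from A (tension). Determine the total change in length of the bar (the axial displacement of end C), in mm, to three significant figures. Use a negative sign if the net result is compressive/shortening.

0.456 mm

Internal axial forces (sectioning from the free end, tension +): N_BC = 24.8 kN, N_AB = 37.9 kN.
A_AB = 929.4 mm².
A_BC = 547.4 mm².
δ_AB = 37900·810/(929.4·198000) = 0.1668 mm
δ_BC = 24800·690/(547.4·108000) = 0.2895 mm
δ = Σδ_i = 0.4563 mm.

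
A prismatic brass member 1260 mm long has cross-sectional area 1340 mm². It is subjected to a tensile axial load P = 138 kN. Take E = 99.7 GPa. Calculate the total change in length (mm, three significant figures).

1.30 mm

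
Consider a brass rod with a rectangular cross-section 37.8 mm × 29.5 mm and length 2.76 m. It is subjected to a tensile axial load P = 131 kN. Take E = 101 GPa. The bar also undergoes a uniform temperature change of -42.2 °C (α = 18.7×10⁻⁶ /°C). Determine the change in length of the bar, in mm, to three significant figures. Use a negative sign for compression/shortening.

A = 1115 mm².
δ_mech = NL/(AE) = 131000·2760/(1115·101000) = 3.21 mm.
δ_thermal = αLΔT = 18.7e-6·2760·-42.2 = -2.178 mm.
δ = δ_mech + δ_thermal = 1.032 mm.

1.03 mm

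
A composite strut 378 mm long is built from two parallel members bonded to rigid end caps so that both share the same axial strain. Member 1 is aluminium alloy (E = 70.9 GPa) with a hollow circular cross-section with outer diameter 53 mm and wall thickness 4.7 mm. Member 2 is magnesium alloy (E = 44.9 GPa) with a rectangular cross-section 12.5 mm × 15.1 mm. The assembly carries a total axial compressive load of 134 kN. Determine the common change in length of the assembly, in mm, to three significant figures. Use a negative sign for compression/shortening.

-0.858 mm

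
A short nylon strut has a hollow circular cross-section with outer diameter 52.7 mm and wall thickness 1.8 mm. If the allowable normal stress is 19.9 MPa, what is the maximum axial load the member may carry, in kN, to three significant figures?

A = 287.8 mm².
P_max = σ_allow · A = 19.9 · 287.8 = 5728 N = 5.728 kN.

5.73 kN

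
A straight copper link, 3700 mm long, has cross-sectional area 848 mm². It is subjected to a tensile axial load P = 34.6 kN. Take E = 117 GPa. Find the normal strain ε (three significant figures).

3.49e-04

σ = N/A = 40.8 MPa; ε = σ/E = 40.8/117000 = 3.487e-04.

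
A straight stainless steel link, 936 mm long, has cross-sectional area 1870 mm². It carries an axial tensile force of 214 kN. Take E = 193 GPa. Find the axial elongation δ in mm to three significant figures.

0.555 mm

δ_mech = NL/(AE) = 214000·936/(1870·193000) = 0.555 mm.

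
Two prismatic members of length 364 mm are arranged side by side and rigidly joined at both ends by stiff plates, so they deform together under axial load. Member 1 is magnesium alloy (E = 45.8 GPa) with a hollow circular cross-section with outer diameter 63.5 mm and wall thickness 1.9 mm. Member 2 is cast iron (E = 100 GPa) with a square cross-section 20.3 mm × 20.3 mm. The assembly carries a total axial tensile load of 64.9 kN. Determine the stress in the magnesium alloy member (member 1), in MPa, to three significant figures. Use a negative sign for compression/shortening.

A_1 = 367.7 mm².
A_2 = 412.1 mm².
Equal strain + equilibrium ⇒ each member carries load in proportion to AE: A₁E₁ = 16840000 N, A₂E₂ = 41210000 N, ΣAE = 58050000 N.
σ₁ = P·E₁/ΣAE = 64900·45800/58050000 = 51.21 MPa.

51.2 MPa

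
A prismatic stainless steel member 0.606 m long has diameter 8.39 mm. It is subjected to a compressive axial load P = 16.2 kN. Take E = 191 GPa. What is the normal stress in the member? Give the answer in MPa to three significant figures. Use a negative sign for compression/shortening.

A = 55.29 mm².
σ = N/A = -16200/55.29 = -293 MPa.

-293 MPa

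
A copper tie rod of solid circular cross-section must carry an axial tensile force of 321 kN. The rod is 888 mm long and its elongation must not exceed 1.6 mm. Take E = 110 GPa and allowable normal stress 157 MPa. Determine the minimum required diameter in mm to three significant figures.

Required area A ≥ P/σ_allow = 321000/157 = 2045 mm².
For a solid circular section, d ≥ √(4A/π) = 51.02 mm.
Elongation limit: A ≥ PL/(Eδ_allow) = 321000·888/(110000·1.6) = 1620 mm² ⇒ d ≥ 45.41 mm.
The stress limit governs.

51.0 mm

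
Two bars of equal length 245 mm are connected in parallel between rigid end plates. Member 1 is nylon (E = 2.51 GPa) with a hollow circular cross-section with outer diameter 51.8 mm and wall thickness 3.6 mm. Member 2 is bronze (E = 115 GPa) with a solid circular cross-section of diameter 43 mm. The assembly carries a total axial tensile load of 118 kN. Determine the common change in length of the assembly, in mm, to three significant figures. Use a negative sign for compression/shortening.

0.172 mm

A_1 = 545.1 mm².
A_2 = 1452 mm².
Equal strain + equilibrium ⇒ each member carries load in proportion to AE: A₁E₁ = 1368000 N, A₂E₂ = 167000000 N, ΣAE = 168400000 N.
δ = PL/ΣAE = 118000·245/168400000 = 0.1717 mm.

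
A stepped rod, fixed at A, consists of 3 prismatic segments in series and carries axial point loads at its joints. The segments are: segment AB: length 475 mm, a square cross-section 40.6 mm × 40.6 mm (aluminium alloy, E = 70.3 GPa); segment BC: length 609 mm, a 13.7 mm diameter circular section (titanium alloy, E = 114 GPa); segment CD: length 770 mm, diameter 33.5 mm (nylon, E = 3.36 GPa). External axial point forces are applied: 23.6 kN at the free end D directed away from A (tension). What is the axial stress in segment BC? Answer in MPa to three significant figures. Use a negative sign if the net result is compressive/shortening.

Internal axial forces (sectioning from the free end, tension +): N_CD = 23.6 kN, N_BC = 23.6 kN, N_AB = 23.6 kN.
A_BC = 147.4 mm².
σ_BC = N_BC/A_BC = 23600/147.4 = 160.1 MPa.

160 MPa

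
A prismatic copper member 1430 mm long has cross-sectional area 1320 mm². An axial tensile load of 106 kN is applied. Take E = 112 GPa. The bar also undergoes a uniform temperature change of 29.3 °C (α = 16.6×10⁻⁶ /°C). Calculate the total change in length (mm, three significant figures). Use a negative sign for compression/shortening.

1.72 mm

δ_mech = NL/(AE) = 106000·1430/(1320·112000) = 1.025 mm.
δ_thermal = αLΔT = 16.6e-6·1430·29.3 = 0.6955 mm.
δ = δ_mech + δ_thermal = 1.721 mm.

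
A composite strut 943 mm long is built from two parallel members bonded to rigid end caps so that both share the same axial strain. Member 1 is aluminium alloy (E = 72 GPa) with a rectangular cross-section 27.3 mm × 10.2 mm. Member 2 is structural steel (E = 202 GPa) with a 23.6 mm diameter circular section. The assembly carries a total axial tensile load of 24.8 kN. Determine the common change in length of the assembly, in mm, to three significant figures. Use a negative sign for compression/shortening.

0.216 mm

A_1 = 278.5 mm².
A_2 = 437.4 mm².
Equal strain + equilibrium ⇒ each member carries load in proportion to AE: A₁E₁ = 20050000 N, A₂E₂ = 88360000 N, ΣAE = 108400000 N.
δ = PL/ΣAE = 24800·943/108400000 = 0.2157 mm.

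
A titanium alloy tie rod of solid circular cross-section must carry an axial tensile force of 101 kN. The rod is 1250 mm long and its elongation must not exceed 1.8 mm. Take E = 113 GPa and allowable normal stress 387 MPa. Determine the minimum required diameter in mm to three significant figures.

28.1 mm

Required area A ≥ P/σ_allow = 101000/387 = 261 mm².
For a solid circular section, d ≥ √(4A/π) = 18.23 mm.
Elongation limit: A ≥ PL/(Eδ_allow) = 101000·1250/(113000·1.8) = 620.7 mm² ⇒ d ≥ 28.11 mm.
The elongation limit governs.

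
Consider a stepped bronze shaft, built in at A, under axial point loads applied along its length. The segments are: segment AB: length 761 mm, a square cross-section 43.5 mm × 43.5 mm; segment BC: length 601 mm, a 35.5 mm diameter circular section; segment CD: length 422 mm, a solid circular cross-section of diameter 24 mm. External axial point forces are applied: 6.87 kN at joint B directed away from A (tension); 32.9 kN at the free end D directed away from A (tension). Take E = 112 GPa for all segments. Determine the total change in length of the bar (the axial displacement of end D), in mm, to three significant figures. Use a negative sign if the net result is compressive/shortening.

0.595 mm

Internal axial forces (sectioning from the free end, tension +): N_CD = 32.9 kN, N_BC = 32.9 kN, N_AB = 39.77 kN.
A_AB = 1892 mm².
A_BC = 989.8 mm².
A_CD = 452.4 mm².
δ_AB = 39770·761/(1892·112000) = 0.1428 mm
δ_BC = 32900·601/(989.8·112000) = 0.1784 mm
δ_CD = 32900·422/(452.4·112000) = 0.274 mm
δ = Σδ_i = 0.5952 mm.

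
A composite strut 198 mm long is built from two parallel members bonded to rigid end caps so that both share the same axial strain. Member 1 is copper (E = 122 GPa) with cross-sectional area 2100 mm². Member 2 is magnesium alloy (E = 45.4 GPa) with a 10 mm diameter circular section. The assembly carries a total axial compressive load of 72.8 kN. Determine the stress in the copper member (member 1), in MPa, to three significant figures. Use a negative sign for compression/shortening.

-34.2 MPa

A_2 = 78.54 mm².
Equal strain + equilibrium ⇒ each member carries load in proportion to AE: A₁E₁ = 256200000 N, A₂E₂ = 3566000 N, ΣAE = 259800000 N.
σ₁ = P·E₁/ΣAE = -72800·122000/259800000 = -34.19 MPa.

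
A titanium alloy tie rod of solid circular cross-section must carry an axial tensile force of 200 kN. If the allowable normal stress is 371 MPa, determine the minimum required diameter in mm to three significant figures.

Required area A ≥ P/σ_allow = 200000/371 = 539.1 mm².
For a solid circular section, d ≥ √(4A/π) = 26.2 mm.

26.2 mm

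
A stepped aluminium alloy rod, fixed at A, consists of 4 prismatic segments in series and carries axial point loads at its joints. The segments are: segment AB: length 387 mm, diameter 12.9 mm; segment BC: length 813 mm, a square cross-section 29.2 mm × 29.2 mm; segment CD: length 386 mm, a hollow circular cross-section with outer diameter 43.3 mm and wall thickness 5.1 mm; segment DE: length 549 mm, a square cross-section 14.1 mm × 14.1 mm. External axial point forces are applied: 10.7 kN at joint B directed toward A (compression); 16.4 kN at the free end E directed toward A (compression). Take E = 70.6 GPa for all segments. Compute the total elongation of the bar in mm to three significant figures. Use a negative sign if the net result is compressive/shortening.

-2.15 mm

Internal axial forces (sectioning from the free end, tension +): N_DE = -16.4 kN, N_CD = -16.4 kN, N_BC = -16.4 kN, N_AB = -27.1 kN.
A_AB = 130.7 mm².
A_BC = 852.6 mm².
A_CD = 612 mm².
A_DE = 198.8 mm².
δ_AB = -27100·387/(130.7·70600) = -1.137 mm
δ_BC = -16400·813/(852.6·70600) = -0.2215 mm
δ_CD = -16400·386/(612·70600) = -0.1465 mm
δ_DE = -16400·549/(198.8·70600) = -0.6415 mm
δ = Σδ_i = -2.146 mm.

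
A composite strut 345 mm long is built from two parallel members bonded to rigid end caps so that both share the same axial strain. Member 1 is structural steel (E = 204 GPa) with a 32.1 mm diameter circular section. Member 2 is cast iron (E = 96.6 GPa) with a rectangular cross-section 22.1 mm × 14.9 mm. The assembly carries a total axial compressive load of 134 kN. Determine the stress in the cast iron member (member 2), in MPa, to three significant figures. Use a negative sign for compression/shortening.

-65.7 MPa

A_1 = 809.3 mm².
A_2 = 329.3 mm².
Equal strain + equilibrium ⇒ each member carries load in proportion to AE: A₁E₁ = 165100000 N, A₂E₂ = 31810000 N, ΣAE = 196900000 N.
σ₂ = P·E₂/ΣAE = -134000·96600/196900000 = -65.74 MPa.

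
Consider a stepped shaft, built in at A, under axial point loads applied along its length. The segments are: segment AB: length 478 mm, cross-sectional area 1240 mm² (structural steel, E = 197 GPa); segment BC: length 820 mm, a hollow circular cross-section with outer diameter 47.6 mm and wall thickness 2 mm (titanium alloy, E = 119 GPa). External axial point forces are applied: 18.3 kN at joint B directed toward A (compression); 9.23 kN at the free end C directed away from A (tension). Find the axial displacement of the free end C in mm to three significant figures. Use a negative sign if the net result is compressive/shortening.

Internal axial forces (sectioning from the free end, tension +): N_BC = 9.23 kN, N_AB = -9.07 kN.
A_BC = 286.5 mm².
δ_AB = -9070·478/(1240·197000) = -0.01775 mm
δ_BC = 9230·820/(286.5·119000) = 0.222 mm
δ = Σδ_i = 0.2042 mm.

0.204 mm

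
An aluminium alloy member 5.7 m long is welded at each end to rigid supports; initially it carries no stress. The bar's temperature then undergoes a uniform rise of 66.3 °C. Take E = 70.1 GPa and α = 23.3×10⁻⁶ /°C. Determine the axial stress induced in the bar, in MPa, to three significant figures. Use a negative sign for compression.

Free thermal expansion αLΔT = 23.3e-6 · 5700 · 66.3 = 8.805 mm.
The walls impose strain ε = −(8.805)/5700 = -1.5448e-03; σ = Eε = 70100 · -1.5448e-03 = -108.3 MPa.

-108 MPa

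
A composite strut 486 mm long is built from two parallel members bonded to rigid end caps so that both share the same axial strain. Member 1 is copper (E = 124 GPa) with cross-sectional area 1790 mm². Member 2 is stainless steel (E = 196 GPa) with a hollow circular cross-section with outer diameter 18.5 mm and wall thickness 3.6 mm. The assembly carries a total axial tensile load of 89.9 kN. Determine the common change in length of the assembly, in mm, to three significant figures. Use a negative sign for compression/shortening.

0.171 mm

A_2 = 168.5 mm².
Equal strain + equilibrium ⇒ each member carries load in proportion to AE: A₁E₁ = 222000000 N, A₂E₂ = 33030000 N, ΣAE = 255000000 N.
δ = PL/ΣAE = 89900·486/255000000 = 0.1713 mm.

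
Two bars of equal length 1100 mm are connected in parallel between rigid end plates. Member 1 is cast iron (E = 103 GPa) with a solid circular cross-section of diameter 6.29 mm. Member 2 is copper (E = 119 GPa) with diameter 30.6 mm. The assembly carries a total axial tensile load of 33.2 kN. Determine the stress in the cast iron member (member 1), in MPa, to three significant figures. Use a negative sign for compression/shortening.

A_1 = 31.07 mm².
A_2 = 735.4 mm².
Equal strain + equilibrium ⇒ each member carries load in proportion to AE: A₁E₁ = 3201000 N, A₂E₂ = 87510000 N, ΣAE = 90720000 N.
σ₁ = P·E₁/ΣAE = 33200·103000/90720000 = 37.7 MPa.

37.7 MPa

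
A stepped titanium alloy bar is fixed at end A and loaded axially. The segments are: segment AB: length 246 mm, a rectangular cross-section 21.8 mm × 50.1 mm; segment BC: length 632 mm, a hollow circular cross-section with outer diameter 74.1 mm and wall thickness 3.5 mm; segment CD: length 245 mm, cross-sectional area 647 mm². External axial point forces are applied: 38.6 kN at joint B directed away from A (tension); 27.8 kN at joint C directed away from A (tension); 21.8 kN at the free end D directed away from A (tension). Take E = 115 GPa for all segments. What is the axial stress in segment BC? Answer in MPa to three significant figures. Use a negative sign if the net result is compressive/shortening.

63.9 MPa

Internal axial forces (sectioning from the free end, tension +): N_CD = 21.8 kN, N_BC = 49.6 kN, N_AB = 88.2 kN.
A_BC = 776.3 mm².
σ_BC = N_BC/A_BC = 49600/776.3 = 63.89 MPa.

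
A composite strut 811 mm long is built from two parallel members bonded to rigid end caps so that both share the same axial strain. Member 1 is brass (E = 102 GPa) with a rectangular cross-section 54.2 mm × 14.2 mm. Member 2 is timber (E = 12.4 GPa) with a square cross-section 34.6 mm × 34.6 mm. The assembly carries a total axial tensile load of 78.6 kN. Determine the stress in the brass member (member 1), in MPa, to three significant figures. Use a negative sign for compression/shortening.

85.9 MPa

A_1 = 769.6 mm².
A_2 = 1197 mm².
Equal strain + equilibrium ⇒ each member carries load in proportion to AE: A₁E₁ = 78500000 N, A₂E₂ = 14840000 N, ΣAE = 93350000 N.
σ₁ = P·E₁/ΣAE = 78600·102000/93350000 = 85.89 MPa.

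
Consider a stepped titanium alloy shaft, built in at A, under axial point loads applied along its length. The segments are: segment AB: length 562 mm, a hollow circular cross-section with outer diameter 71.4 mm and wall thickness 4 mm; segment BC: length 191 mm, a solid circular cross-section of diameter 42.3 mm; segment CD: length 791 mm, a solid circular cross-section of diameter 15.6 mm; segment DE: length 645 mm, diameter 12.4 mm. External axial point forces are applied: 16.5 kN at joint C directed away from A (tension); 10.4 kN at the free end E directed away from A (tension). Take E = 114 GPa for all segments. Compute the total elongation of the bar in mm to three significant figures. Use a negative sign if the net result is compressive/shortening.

1.05 mm

Internal axial forces (sectioning from the free end, tension +): N_DE = 10.4 kN, N_CD = 10.4 kN, N_BC = 26.9 kN, N_AB = 26.9 kN.
A_AB = 847 mm².
A_BC = 1405 mm².
A_CD = 191.1 mm².
A_DE = 120.8 mm².
δ_AB = 26900·562/(847·114000) = 0.1566 mm
δ_BC = 26900·191/(1405·114000) = 0.03207 mm
δ_CD = 10400·791/(191.1·114000) = 0.3775 mm
δ_DE = 10400·645/(120.8·114000) = 0.4873 mm
δ = Σδ_i = 1.053 mm.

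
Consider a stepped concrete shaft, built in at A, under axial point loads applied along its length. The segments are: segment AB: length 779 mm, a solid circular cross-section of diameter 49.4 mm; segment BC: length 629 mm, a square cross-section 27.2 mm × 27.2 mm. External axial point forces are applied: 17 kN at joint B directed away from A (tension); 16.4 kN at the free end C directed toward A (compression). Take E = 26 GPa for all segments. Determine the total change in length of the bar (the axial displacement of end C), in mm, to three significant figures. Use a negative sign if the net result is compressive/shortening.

Internal axial forces (sectioning from the free end, tension +): N_BC = -16.4 kN, N_AB = 0.6 kN.
A_AB = 1917 mm².
A_BC = 739.8 mm².
δ_AB = 600·779/(1917·26000) = 0.009379 mm
δ_BC = -16400·629/(739.8·26000) = -0.5363 mm
δ = Σδ_i = -0.5269 mm.

-0.527 mm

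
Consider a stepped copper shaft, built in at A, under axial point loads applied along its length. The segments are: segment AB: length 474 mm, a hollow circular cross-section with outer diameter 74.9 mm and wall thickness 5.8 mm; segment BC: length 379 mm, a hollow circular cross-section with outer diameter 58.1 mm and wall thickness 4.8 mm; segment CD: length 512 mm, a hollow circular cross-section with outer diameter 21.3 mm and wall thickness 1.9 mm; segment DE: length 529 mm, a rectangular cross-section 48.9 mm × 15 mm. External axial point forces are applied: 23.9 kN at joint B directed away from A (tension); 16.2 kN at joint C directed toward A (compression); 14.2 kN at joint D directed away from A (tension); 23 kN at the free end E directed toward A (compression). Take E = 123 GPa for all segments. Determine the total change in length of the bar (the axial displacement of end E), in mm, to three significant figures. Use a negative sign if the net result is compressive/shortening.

Internal axial forces (sectioning from the free end, tension +): N_DE = -23 kN, N_CD = -8.8 kN, N_BC = -25 kN, N_AB = -1.1 kN.
A_AB = 1259 mm².
A_BC = 803.7 mm².
A_CD = 115.8 mm².
A_DE = 733.5 mm².
δ_AB = -1100·474/(1259·123000) = -0.003367 mm
δ_BC = -25000·379/(803.7·123000) = -0.09584 mm
δ_CD = -8800·512/(115.8·123000) = -0.3163 mm
δ_DE = -23000·529/(733.5·123000) = -0.1349 mm
δ = Σδ_i = -0.5504 mm.

-0.550 mm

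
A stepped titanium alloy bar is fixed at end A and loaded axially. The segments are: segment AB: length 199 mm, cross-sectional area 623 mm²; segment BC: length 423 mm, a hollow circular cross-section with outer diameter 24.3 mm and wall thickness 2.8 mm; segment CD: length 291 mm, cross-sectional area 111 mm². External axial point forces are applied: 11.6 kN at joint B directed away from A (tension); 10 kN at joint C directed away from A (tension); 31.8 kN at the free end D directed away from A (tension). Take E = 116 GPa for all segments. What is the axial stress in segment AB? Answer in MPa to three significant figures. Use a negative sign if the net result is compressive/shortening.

Internal axial forces (sectioning from the free end, tension +): N_CD = 31.8 kN, N_BC = 41.8 kN, N_AB = 53.4 kN.
σ_AB = N_AB/A_AB = 53400/623 = 85.71 MPa.

85.7 MPa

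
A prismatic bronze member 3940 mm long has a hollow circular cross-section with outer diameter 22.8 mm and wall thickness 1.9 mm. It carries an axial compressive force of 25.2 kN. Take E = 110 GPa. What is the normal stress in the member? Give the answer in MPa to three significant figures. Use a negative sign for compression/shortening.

A = 124.8 mm².
σ = N/A = -25200/124.8 = -202 MPa.

-202 MPa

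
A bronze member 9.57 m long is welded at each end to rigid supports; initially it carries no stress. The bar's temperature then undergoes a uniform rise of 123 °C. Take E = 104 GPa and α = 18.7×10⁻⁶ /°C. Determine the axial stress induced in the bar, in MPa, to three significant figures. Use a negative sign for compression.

-239 MPa

Free thermal expansion αLΔT = 18.7e-6 · 9570 · 123 = 22.01 mm.
The walls impose strain ε = −(22.01)/9570 = -2.3001e-03; σ = Eε = 104000 · -2.3001e-03 = -239.2 MPa.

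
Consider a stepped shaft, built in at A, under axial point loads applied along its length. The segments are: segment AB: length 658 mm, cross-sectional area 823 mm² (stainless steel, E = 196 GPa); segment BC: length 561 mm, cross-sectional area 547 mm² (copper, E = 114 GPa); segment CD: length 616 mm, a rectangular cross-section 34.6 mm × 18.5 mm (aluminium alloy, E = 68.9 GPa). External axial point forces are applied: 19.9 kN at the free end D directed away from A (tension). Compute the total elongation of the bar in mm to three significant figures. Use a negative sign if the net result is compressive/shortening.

0.538 mm

Internal axial forces (sectioning from the free end, tension +): N_CD = 19.9 kN, N_BC = 19.9 kN, N_AB = 19.9 kN.
A_CD = 640.1 mm².
δ_AB = 19900·658/(823·196000) = 0.08118 mm
δ_BC = 19900·561/(547·114000) = 0.179 mm
δ_CD = 19900·616/(640.1·68900) = 0.278 mm
δ = Σδ_i = 0.5382 mm.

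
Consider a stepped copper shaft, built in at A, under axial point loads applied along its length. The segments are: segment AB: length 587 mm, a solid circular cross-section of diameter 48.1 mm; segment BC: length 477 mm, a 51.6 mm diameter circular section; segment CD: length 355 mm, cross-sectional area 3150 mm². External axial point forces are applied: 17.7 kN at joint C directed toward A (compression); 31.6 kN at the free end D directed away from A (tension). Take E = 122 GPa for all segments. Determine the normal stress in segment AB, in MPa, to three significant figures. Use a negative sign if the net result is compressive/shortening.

7.65 MPa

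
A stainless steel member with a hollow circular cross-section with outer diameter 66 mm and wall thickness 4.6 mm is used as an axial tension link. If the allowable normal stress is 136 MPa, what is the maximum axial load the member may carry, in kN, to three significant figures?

A = 887.3 mm².
P_max = σ_allow · A = 136 · 887.3 = 120700 N = 120.7 kN.

121 kN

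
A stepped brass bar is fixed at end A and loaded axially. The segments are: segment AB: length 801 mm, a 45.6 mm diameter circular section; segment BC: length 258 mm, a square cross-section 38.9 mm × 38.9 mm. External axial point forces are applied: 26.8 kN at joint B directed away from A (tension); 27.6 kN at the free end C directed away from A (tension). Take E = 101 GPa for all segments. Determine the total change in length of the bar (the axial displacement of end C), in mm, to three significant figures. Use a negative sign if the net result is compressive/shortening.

0.311 mm

Internal axial forces (sectioning from the free end, tension +): N_BC = 27.6 kN, N_AB = 54.4 kN.
A_AB = 1633 mm².
A_BC = 1513 mm².
δ_AB = 54400·801/(1633·101000) = 0.2642 mm
δ_BC = 27600·258/(1513·101000) = 0.04659 mm
δ = Σδ_i = 0.3108 mm.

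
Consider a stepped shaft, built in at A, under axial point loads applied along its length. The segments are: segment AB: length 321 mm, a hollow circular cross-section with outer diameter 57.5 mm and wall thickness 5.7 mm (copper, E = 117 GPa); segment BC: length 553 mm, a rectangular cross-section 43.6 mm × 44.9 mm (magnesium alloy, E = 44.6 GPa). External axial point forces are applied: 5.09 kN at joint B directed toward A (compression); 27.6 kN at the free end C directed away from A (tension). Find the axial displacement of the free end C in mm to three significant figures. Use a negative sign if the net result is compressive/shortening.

0.241 mm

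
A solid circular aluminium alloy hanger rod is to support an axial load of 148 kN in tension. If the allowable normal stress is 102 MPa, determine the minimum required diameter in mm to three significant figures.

43.0 mm

Required area A ≥ P/σ_allow = 148000/102 = 1451 mm².
For a solid circular section, d ≥ √(4A/π) = 42.98 mm.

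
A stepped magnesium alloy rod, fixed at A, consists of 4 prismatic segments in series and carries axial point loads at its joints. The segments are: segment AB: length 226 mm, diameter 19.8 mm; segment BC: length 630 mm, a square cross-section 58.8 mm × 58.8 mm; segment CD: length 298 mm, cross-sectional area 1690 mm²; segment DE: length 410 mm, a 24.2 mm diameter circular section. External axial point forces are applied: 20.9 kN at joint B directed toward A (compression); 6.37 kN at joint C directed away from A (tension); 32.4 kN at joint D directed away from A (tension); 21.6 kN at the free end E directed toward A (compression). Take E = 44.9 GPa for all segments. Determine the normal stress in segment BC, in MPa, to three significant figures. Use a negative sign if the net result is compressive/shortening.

Internal axial forces (sectioning from the free end, tension +): N_DE = -21.6 kN, N_CD = 10.8 kN, N_BC = 17.17 kN, N_AB = -3.73 kN.
A_BC = 3457 mm².
σ_BC = N_BC/A_BC = 17170/3457 = 4.966 MPa.

4.97 MPa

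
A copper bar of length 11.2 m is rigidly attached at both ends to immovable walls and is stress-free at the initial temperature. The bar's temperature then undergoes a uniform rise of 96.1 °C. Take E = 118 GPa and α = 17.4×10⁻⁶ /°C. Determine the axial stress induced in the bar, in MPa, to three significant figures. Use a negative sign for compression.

-197 MPa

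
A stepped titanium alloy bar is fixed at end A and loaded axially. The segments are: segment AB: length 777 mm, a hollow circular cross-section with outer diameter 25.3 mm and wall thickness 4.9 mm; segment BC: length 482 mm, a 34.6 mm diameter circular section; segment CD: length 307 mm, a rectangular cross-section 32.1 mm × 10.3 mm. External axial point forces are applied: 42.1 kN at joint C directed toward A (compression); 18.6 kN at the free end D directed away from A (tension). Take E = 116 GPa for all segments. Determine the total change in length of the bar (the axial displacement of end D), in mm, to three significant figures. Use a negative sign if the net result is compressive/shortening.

Internal axial forces (sectioning from the free end, tension +): N_CD = 18.6 kN, N_BC = -23.5 kN, N_AB = -23.5 kN.
A_AB = 314 mm².
A_BC = 940.2 mm².
A_CD = 330.6 mm².
δ_AB = -23500·777/(314·116000) = -0.5013 mm
δ_BC = -23500·482/(940.2·116000) = -0.1039 mm
δ_CD = 18600·307/(330.6·116000) = 0.1489 mm
δ = Σδ_i = -0.4562 mm.

-0.456 mm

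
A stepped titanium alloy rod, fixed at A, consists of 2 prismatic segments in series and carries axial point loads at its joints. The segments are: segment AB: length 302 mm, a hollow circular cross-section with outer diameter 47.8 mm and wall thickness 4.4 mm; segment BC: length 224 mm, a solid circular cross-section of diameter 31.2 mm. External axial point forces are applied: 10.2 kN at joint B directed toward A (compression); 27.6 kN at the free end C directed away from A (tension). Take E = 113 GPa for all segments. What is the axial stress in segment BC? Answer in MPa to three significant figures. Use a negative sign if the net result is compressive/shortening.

36.1 MPa

Internal axial forces (sectioning from the free end, tension +): N_BC = 27.6 kN, N_AB = 17.4 kN.
A_BC = 764.5 mm².
σ_BC = N_BC/A_BC = 27600/764.5 = 36.1 MPa.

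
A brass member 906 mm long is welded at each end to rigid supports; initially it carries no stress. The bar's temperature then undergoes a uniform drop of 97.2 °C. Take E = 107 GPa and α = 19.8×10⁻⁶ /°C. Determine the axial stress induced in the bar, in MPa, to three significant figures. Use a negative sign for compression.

206 MPa

Free thermal expansion αLΔT = 19.8e-6 · 906 · -97.2 = -1.744 mm.
The walls impose strain ε = −(-1.744)/906 = 1.9246e-03; σ = Eε = 107000 · 1.9246e-03 = 205.9 MPa.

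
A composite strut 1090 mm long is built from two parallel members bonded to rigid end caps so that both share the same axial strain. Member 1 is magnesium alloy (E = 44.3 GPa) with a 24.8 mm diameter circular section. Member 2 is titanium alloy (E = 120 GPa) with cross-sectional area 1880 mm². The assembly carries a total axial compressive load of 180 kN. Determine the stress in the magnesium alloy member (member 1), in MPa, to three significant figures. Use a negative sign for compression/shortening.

-32.3 MPa

A_1 = 483.1 mm².
Equal strain + equilibrium ⇒ each member carries load in proportion to AE: A₁E₁ = 21400000 N, A₂E₂ = 225600000 N, ΣAE = 247000000 N.
σ₁ = P·E₁/ΣAE = -180000·44300/247000000 = -32.28 MPa.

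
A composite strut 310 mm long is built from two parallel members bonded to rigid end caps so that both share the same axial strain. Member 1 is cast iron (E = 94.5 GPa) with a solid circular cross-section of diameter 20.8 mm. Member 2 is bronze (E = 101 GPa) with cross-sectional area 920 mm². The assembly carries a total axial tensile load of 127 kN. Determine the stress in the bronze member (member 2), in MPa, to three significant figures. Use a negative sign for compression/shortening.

103 MPa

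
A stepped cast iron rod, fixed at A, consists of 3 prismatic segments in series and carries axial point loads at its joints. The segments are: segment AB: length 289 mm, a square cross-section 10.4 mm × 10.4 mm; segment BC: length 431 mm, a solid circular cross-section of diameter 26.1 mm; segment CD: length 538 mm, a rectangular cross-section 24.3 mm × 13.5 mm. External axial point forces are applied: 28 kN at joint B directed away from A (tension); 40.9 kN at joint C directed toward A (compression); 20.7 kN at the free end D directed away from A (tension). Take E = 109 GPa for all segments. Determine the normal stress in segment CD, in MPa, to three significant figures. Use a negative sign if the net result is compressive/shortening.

Internal axial forces (sectioning from the free end, tension +): N_CD = 20.7 kN, N_BC = -20.2 kN, N_AB = 7.8 kN.
A_CD = 328.1 mm².
σ_CD = N_CD/A_CD = 20700/328.1 = 63.1 MPa.

63.1 MPa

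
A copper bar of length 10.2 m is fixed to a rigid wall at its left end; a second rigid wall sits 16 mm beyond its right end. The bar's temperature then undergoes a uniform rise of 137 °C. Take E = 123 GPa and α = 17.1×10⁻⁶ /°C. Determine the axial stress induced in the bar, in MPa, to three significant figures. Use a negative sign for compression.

-95.2 MPa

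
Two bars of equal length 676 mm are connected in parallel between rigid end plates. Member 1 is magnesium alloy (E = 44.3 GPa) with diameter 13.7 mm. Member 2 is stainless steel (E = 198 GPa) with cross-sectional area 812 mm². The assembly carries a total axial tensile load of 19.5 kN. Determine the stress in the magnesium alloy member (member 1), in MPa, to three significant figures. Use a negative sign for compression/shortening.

A_1 = 147.4 mm².
Equal strain + equilibrium ⇒ each member carries load in proportion to AE: A₁E₁ = 6530000 N, A₂E₂ = 160800000 N, ΣAE = 167300000 N.
σ₁ = P·E₁/ΣAE = 19500·44300/167300000 = 5.163 MPa.

5.16 MPa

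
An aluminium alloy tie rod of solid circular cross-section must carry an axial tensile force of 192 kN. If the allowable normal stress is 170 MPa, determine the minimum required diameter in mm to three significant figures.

37.9 mm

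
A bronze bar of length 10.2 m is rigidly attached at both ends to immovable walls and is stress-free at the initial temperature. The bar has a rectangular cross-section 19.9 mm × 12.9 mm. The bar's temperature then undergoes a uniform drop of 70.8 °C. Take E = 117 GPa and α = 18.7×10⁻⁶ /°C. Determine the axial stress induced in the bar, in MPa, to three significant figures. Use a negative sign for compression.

155 MPa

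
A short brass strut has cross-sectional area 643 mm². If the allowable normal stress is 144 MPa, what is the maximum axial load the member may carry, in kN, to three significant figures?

92.6 kN

P_max = σ_allow · A = 144 · 643 = 92590 N = 92.59 kN.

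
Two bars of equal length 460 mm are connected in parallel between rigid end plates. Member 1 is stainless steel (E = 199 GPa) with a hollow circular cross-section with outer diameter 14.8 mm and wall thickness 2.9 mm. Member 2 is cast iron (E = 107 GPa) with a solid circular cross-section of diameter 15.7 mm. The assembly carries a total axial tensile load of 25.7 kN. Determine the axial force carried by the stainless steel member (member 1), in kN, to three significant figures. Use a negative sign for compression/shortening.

A_1 = 108.4 mm².
A_2 = 193.6 mm².
Equal strain + equilibrium ⇒ each member carries load in proportion to AE: A₁E₁ = 21570000 N, A₂E₂ = 20710000 N, ΣAE = 42290000 N.
F₁ = P·A₁E₁/ΣAE = 25700·21570000/42290000 = 13110 N.

13.1 kN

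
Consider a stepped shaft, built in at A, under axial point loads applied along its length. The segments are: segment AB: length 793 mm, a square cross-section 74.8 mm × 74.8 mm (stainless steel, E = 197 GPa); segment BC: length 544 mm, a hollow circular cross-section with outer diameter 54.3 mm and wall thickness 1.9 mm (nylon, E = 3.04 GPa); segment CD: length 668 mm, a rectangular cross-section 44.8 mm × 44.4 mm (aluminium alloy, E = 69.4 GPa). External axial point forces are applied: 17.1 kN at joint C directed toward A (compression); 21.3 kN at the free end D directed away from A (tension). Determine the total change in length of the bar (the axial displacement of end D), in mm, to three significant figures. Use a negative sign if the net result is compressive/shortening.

2.51 mm

Internal axial forces (sectioning from the free end, tension +): N_CD = 21.3 kN, N_BC = 4.2 kN, N_AB = 4.2 kN.
A_AB = 5595 mm².
A_BC = 312.8 mm².
A_CD = 1989 mm².
δ_AB = 4200·793/(5595·197000) = 0.003022 mm
δ_BC = 4200·544/(312.8·3040) = 2.403 mm
δ_CD = 21300·668/(1989·69400) = 0.1031 mm
δ = Σδ_i = 2.509 mm.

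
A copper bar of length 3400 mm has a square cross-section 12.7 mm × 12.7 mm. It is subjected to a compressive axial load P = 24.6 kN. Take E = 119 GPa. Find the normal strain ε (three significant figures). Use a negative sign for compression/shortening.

A = 161.3 mm².
σ = N/A = -152.5 MPa; ε = σ/E = -152.5/119000 = -1.282e-03.

-0.00128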